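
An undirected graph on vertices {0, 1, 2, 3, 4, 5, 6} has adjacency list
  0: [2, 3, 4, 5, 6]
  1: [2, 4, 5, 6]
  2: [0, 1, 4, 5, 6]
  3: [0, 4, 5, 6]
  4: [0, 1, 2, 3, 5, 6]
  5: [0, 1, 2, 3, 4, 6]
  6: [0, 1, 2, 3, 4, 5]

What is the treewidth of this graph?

4

A width-4 tree decomposition is:
Bags: B1 = {0, 3, 4, 5, 6}  B2 = {0, 2, 4, 5, 6}  B3 = {1, 2, 4, 5, 6}
Tree: B1–B2, B2–B3
Each bag holds 5 vertices, so the decomposition has width 4, which upper-bounds the treewidth. On the other hand G contains the 5-clique {0, 2, 4, 5, 6}. A clique must lie in a single bag of any decomposition, so no decomposition can have width below 4. Combining the bounds, tw(G) = 4.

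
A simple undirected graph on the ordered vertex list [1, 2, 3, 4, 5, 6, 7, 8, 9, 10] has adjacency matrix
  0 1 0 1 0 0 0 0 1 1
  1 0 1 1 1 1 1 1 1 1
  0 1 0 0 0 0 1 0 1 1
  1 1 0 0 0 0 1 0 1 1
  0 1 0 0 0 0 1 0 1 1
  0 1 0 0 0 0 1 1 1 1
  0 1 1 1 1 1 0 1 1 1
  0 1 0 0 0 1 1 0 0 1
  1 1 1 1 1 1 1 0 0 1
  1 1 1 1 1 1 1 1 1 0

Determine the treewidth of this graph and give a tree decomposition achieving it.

Treewidth 4.
Bags: B1 = {2, 5, 7, 9, 10}  B2 = {2, 6, 7, 9, 10}  B3 = {2, 3, 7, 9, 10}  B4 = {2, 4, 7, 9, 10}  B5 = {1, 2, 4, 9, 10}  B6 = {2, 6, 7, 8, 10}
Tree: B1–B2, B2–B3, B3–B4, B4–B5, B2–B6

Every bag has size at most 5, so the width is 5 − 1 = 4 and tw(G) ≤ 4. For the lower bound, the 5 vertices {1, 2, 4, 9, 10} are pairwise adjacent, and any tree decomposition puts a clique entirely inside one bag — forcing width ≥ 4. Combining the bounds, tw(G) = 4.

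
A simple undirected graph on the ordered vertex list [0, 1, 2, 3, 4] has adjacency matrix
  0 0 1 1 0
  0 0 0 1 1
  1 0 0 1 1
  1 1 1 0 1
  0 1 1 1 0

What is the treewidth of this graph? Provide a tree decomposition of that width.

Treewidth 2.
One such decomposition:
Bags: B1 = {2, 3, 4}  B2 = {1, 3, 4}  B3 = {0, 2, 3}
Tree: B1–B2, B1–B3

Each bag holds 3 vertices, so the decomposition has width 2, which upper-bounds the treewidth. Conversely, {1, 3, 4} is a clique of size 3, and the vertices of any clique must share a bag in every tree decomposition; so some bag has ≥ 3 vertices and tw(G) ≥ 2. The upper and lower bounds meet at 2, so that is the treewidth.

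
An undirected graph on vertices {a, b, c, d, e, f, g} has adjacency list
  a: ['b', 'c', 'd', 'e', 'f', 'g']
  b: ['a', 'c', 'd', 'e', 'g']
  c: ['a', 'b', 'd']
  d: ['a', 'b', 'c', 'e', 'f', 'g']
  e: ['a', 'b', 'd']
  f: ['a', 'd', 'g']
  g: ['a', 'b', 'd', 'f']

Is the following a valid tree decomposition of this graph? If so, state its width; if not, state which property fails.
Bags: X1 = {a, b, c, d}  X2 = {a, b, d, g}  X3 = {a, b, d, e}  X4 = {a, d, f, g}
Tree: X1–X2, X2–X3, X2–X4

Every vertex of G appears in some bag (union = {a, b, c, d, e, f, g}); every edge is covered by a bag; and for each vertex v the set of bags containing v is connected in the bag tree. The decomposition is therefore valid. The largest bag has 4 vertices, so the width is 3.

Yes; width 3.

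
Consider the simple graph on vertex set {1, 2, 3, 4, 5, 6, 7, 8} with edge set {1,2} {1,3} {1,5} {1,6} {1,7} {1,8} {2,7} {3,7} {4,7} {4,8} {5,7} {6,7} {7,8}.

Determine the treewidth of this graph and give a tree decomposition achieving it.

The largest bag has 3 vertices, giving width 2; this decomposition certifies tw(G) ≤ 2. Conversely, {1, 2, 7} is a clique of size 3, and the vertices of any clique must share a bag in every tree decomposition; so some bag has ≥ 3 vertices and tw(G) ≥ 2. Hence tw(G) = 2 exactly.

Treewidth 2.
Bags: B1 = {1, 5, 7}  B2 = {1, 7, 8}  B3 = {1, 3, 7}  B4 = {1, 6, 7}  B5 = {1, 2, 7}  B6 = {4, 7, 8}
Tree: B1–B2, B1–B3, B1–B4, B4–B5, B2–B6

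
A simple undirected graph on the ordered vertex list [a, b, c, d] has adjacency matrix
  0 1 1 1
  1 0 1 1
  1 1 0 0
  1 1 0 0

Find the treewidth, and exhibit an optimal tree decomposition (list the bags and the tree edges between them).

Treewidth 2.
One such decomposition:
Bags: B1 = {a, b, d}  B2 = {a, b, c}
Tree: B1–B2

The largest bag has 3 vertices, giving width 2; this decomposition certifies tw(G) ≤ 2. Conversely, {a, b, d} is a clique of size 3, and the vertices of any clique must share a bag in every tree decomposition; so some bag has ≥ 3 vertices and tw(G) ≥ 2. Therefore the treewidth is 2.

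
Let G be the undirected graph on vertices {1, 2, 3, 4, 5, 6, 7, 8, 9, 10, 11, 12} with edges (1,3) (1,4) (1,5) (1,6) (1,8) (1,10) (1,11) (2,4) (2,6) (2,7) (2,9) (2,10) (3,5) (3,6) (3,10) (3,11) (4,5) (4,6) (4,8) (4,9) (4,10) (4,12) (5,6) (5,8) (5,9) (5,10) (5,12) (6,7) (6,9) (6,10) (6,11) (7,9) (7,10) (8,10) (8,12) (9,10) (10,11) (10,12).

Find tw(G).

4

A width-4 tree decomposition is:
Bags: B1 = {2, 4, 6, 9, 10}  B2 = {4, 5, 6, 9, 10}  B3 = {1, 4, 5, 6, 10}  B4 = {1, 4, 5, 8, 10}  B5 = {1, 3, 5, 6, 10}  B6 = {1, 3, 6, 10, 11}  B7 = {4, 5, 8, 10, 12}  B8 = {2, 6, 7, 9, 10}
Tree: B1–B2, B2–B3, B3–B4, B3–B5, B5–B6, B4–B7, B1–B8
Each bag holds 5 vertices, so the decomposition has width 4, which upper-bounds the treewidth. On the other hand G contains the 5-clique {1, 4, 5, 8, 10}. A clique must lie in a single bag of any decomposition, so no decomposition can have width below 4. Therefore the treewidth is 4.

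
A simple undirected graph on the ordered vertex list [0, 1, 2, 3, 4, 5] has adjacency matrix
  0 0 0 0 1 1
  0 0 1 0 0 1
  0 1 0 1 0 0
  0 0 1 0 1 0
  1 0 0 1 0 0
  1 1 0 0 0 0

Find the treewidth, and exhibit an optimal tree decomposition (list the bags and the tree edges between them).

Every bag has size at most 3, so the width is 3 − 1 = 2 and tw(G) ≤ 2. The edges 3–2–1–5–0–4–3 form a cycle, so G is not a tree and its treewidth is at least 2. Therefore the treewidth is 2.

Treewidth 2.
One optimal decomposition is:
Bags: B1 = {1, 2, 3}  B2 = {1, 3, 5}  B3 = {0, 3, 5}  B4 = {0, 3, 4}
Tree: B1–B2, B2–B3, B3–B4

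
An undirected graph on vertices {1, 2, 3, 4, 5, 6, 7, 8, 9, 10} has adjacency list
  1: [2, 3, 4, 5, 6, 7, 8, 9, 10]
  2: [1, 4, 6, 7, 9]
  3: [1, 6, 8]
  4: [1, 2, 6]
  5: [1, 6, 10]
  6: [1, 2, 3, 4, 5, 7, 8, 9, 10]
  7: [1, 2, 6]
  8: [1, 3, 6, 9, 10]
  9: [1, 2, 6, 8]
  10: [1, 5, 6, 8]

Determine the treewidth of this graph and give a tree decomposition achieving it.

Treewidth 3.
One such decomposition:
Bags: B1 = {1, 3, 6, 8}  B2 = {1, 6, 8, 9}  B3 = {1, 6, 8, 10}  B4 = {1, 2, 6, 9}  B5 = {1, 5, 6, 10}  B6 = {1, 2, 4, 6}  B7 = {1, 2, 6, 7}
Tree: B1–B2, B2–B3, B2–B4, B3–B5, B4–B6, B4–B7

The largest bag has 4 vertices, giving width 3; this decomposition certifies tw(G) ≤ 3. For the lower bound, the 4 vertices {1, 2, 6, 9} are pairwise adjacent, and any tree decomposition puts a clique entirely inside one bag — forcing width ≥ 3. The upper and lower bounds meet at 3, so that is the treewidth.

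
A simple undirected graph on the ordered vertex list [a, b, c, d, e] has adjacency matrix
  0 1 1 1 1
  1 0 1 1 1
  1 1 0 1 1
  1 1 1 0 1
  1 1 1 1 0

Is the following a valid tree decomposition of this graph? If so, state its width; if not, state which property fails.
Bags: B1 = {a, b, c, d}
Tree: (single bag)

A tree decomposition must satisfy three properties: every vertex lies in some bag; for every edge, both endpoints lie together in some bag; and for every vertex, the bags containing it form a connected subtree. Here vertex e appears in no bag, so the decomposition is invalid.

No — vertex e appears in no bag.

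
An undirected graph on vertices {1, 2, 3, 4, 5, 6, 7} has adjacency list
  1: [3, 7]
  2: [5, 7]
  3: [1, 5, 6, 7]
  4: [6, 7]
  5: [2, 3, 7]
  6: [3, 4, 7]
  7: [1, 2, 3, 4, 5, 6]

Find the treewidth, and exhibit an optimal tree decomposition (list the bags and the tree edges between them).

Treewidth 2.
One such decomposition:
Bags: B1 = {3, 5, 7}  B2 = {3, 6, 7}  B3 = {4, 6, 7}  B4 = {2, 5, 7}  B5 = {1, 3, 7}
Tree: B1–B2, B2–B3, B1–B4, B2–B5

Every bag has size at most 3, so the width is 3 − 1 = 2 and tw(G) ≤ 2. Conversely, {2, 5, 7} is a clique of size 3, and the vertices of any clique must share a bag in every tree decomposition; so some bag has ≥ 3 vertices and tw(G) ≥ 2. Combining the bounds, tw(G) = 2.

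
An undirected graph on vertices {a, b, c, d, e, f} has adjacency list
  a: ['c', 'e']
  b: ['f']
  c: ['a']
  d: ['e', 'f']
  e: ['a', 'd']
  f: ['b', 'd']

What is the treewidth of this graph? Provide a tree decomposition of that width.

Each bag holds 2 vertices, so the decomposition has width 1, which upper-bounds the treewidth. Any graph with an edge has treewidth ≥ 1, and G has the edge c–a. Hence tw(G) = 1 exactly.

Treewidth 1.
One optimal decomposition is:
Bags: B1 = {a, c}  B2 = {a, e}  B3 = {d, e}  B4 = {d, f}  B5 = {b, f}
Tree: B1–B2, B2–B3, B3–B4, B4–B5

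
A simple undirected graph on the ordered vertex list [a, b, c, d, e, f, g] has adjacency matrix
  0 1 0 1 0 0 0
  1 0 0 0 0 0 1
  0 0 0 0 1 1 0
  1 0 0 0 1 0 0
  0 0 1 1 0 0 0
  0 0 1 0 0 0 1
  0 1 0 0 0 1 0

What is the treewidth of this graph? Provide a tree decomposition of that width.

Every bag has size at most 3, so the width is 3 − 1 = 2 and tw(G) ≤ 2. Since b–g–f–c–e–d–a–b is a cycle in G, G is not acyclic. Forests are exactly the graphs of treewidth ≤ 1, so tw(G) ≥ 2. Combining the bounds, tw(G) = 2.

Treewidth 2.
One such decomposition:
Bags: B1 = {b, f, g}  B2 = {b, c, f}  B3 = {b, c, e}  B4 = {b, d, e}  B5 = {a, b, d}
Tree: B1–B2, B2–B3, B3–B4, B4–B5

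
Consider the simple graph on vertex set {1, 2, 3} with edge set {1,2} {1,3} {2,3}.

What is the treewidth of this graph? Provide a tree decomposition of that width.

Treewidth 2.
Bags: B1 = {1, 2, 3}
Tree: (single bag)

With just one bag of size 3, the width is 3 − 1 = 2, so tw(G) ≤ 2. Conversely, {1, 2, 3} is a clique of size 3, and the vertices of any clique must share a bag in every tree decomposition; so some bag has ≥ 3 vertices and tw(G) ≥ 2. Combining the bounds, tw(G) = 2.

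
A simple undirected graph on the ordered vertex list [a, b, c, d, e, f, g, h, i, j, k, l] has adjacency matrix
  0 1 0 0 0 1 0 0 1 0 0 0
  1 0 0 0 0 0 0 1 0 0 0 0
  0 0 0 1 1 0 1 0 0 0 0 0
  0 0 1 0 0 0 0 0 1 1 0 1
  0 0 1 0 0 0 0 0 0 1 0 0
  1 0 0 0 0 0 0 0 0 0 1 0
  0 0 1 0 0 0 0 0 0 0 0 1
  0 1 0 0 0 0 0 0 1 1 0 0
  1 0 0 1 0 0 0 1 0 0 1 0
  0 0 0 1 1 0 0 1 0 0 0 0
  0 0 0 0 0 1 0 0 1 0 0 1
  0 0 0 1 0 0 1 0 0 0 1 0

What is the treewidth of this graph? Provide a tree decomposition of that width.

Every bag has size at most 4, so the width is 4 − 1 = 3 and tw(G) ≤ 3. For the lower bound: the 4 vertex sets {a,b,f}, {k}, {i}, {d,h,j,l} are disjoint, each induces a connected subgraph, and every pair is joined by at least one edge of G. Contracting each set to a single vertex therefore yields K_{4} as a minor, and since treewidth is minor-monotone, tw(G) ≥ tw(K_{4}) = 3. Hence tw(G) = 3 exactly.

Treewidth 3.
One such decomposition:
Bags: B1 = {a, b, f, k}  B2 = {a, b, i, k}  B3 = {b, h, i, k}  B4 = {h, i, k, l}  B5 = {d, h, i, l}  B6 = {d, h, j, l}  B7 = {d, g, j, l}  B8 = {c, d, g, j}  B9 = {c, e, g, j}
Tree: B1–B2, B2–B3, B3–B4, B4–B5, B5–B6, B6–B7, B7–B8, B8–B9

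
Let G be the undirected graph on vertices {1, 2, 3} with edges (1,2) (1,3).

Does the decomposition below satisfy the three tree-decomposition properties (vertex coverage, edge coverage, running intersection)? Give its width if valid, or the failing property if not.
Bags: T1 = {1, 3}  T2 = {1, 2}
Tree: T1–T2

Yes; width 1.

Checking the three conditions: (i) the bags cover all of {1, 2, 3}; (ii) for each edge, some bag contains both endpoints; (iii) the bags containing any fixed vertex form a subtree. All hold, so the decomposition is valid with width 2 − 1 = 1.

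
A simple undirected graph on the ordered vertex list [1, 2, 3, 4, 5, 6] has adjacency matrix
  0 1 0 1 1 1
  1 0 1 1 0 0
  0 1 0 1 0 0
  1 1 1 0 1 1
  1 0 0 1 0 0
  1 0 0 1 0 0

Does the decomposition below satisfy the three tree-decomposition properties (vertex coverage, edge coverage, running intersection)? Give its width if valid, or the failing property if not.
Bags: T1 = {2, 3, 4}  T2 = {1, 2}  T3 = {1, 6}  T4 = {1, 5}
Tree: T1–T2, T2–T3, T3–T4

A tree decomposition must satisfy three properties: every vertex lies in some bag; for every edge, both endpoints lie together in some bag; and for every vertex, the bags containing it form a connected subtree. Here edge (4,1) lies in no bag, so the decomposition is invalid.

No — edge (4,1) lies in no bag.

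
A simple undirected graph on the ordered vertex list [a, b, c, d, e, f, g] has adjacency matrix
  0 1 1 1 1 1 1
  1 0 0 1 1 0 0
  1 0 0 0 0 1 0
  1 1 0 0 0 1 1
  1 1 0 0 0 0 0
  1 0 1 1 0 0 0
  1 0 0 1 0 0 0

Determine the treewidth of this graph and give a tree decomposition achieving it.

Every bag has size at most 3, so the width is 3 − 1 = 2 and tw(G) ≤ 2. Conversely, {a, d, g} is a clique of size 3, and the vertices of any clique must share a bag in every tree decomposition; so some bag has ≥ 3 vertices and tw(G) ≥ 2. Therefore the treewidth is 2.

Treewidth 2.
Bags: B1 = {a, b, e}  B2 = {a, b, d}  B3 = {a, d, g}  B4 = {a, d, f}  B5 = {a, c, f}
Tree: B1–B2, B2–B3, B2–B4, B4–B5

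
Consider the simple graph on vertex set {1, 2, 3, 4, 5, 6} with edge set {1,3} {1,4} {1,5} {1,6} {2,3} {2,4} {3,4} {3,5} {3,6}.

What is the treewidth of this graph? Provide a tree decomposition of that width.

Treewidth 2.
Bags: B1 = {1, 3, 5}  B2 = {1, 3, 4}  B3 = {1, 3, 6}  B4 = {2, 3, 4}
Tree: B1–B2, B2–B3, B2–B4

Every bag has size at most 3, so the width is 3 − 1 = 2 and tw(G) ≤ 2. Conversely, {1, 3, 4} is a clique of size 3, and the vertices of any clique must share a bag in every tree decomposition; so some bag has ≥ 3 vertices and tw(G) ≥ 2. Hence tw(G) = 2 exactly.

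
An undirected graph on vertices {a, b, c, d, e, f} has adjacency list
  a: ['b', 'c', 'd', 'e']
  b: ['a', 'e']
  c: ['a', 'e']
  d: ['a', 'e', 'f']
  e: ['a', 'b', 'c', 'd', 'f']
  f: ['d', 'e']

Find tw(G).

2

A width-2 tree decomposition is:
Bags: B1 = {a, d, e}  B2 = {a, b, e}  B3 = {a, c, e}  B4 = {d, e, f}
Tree: B1–B2, B2–B3, B1–B4
Every bag has size at most 3, so the width is 3 − 1 = 2 and tw(G) ≤ 2. On the other hand G contains the 3-clique {a, d, e}. A clique must lie in a single bag of any decomposition, so no decomposition can have width below 2. Hence tw(G) = 2 exactly.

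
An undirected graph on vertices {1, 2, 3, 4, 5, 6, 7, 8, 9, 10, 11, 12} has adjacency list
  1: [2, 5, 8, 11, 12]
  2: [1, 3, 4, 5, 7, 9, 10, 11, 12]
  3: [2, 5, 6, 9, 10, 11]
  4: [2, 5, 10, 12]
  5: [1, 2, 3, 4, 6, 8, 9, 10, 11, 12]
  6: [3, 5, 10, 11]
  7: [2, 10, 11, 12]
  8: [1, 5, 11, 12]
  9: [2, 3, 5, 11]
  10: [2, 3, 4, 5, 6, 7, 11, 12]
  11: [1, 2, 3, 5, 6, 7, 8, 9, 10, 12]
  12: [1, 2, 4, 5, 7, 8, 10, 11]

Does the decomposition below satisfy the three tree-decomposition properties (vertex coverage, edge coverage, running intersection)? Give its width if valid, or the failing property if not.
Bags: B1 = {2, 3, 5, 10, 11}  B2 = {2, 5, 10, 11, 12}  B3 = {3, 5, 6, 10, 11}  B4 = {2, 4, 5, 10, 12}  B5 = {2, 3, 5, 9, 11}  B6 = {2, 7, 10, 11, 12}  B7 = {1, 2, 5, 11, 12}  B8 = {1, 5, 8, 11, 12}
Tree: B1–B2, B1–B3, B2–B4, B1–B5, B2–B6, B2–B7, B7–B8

Yes; width 4.

Checking the three conditions: (i) the bags cover all of {1, 2, 3, 4, 5, 6, 7, 8, 9, 10, 11, 12}; (ii) for each edge, some bag contains both endpoints; (iii) the bags containing any fixed vertex form a subtree. All hold, so the decomposition is valid with width 5 − 1 = 4.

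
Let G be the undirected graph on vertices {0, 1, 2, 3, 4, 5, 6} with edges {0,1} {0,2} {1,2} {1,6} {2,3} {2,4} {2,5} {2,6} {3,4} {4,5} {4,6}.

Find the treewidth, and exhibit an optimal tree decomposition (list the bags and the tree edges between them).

Treewidth 2.
One such decomposition:
Bags: B1 = {1, 2, 6}  B2 = {2, 4, 6}  B3 = {0, 1, 2}  B4 = {2, 3, 4}  B5 = {2, 4, 5}
Tree: B1–B2, B1–B3, B2–B4, B4–B5

The largest bag has 3 vertices, giving width 2; this decomposition certifies tw(G) ≤ 2. For the lower bound, the 3 vertices {0, 1, 2} are pairwise adjacent, and any tree decomposition puts a clique entirely inside one bag — forcing width ≥ 2. Combining the bounds, tw(G) = 2.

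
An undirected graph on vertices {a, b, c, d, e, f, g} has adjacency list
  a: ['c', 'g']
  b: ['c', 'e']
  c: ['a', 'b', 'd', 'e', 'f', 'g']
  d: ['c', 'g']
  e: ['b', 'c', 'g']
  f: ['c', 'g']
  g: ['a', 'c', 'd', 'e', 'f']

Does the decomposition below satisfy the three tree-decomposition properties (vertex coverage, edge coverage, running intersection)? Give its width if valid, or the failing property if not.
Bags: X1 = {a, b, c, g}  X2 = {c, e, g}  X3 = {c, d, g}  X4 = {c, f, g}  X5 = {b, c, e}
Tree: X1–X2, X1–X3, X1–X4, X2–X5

No — bags containing vertex b are not connected in the tree.

A tree decomposition must satisfy three properties: every vertex lies in some bag; for every edge, both endpoints lie together in some bag; and for every vertex, the bags containing it form a connected subtree. Here bags containing vertex b are not connected in the tree, so the decomposition is invalid.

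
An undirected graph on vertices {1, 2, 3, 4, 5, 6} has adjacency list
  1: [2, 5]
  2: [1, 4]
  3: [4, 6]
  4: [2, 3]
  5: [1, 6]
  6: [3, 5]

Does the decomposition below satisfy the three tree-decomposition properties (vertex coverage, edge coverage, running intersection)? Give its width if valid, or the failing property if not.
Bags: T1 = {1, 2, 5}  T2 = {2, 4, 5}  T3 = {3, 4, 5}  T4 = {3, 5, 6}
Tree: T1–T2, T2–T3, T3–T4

Vertex coverage: the bags together contain {1, 2, 3, 4, 5, 6}, the full vertex set. Edge coverage: each edge of G has both endpoints in at least one bag. Running intersection: for every vertex, the bags containing it form a connected subtree. All three properties hold, so this is a valid tree decomposition of width max|bag| − 1 = 2, and hence tw(G) ≤ 2.

Yes; width 2.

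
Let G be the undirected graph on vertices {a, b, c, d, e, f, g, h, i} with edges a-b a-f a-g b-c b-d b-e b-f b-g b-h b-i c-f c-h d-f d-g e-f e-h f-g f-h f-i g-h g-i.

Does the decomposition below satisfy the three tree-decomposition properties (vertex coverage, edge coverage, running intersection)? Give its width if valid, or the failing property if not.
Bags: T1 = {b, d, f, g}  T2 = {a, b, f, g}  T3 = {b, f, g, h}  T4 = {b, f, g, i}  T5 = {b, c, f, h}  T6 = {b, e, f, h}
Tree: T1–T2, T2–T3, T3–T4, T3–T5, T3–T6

Yes; width 3.

Every vertex of G appears in some bag (union = {a, b, c, d, e, f, g, h, i}); every edge is covered by a bag; and for each vertex v the set of bags containing v is connected in the bag tree. The decomposition is therefore valid. The largest bag has 4 vertices, so the width is 3.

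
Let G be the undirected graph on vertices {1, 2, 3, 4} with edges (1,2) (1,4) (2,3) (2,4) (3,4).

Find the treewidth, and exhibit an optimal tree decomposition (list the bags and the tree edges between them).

Treewidth 2.
Bags: B1 = {2, 3, 4}  B2 = {1, 2, 4}
Tree: B1–B2

Every bag has size at most 3, so the width is 3 − 1 = 2 and tw(G) ≤ 2. Conversely, {1, 2, 4} is a clique of size 3, and the vertices of any clique must share a bag in every tree decomposition; so some bag has ≥ 3 vertices and tw(G) ≥ 2. Combining the bounds, tw(G) = 2.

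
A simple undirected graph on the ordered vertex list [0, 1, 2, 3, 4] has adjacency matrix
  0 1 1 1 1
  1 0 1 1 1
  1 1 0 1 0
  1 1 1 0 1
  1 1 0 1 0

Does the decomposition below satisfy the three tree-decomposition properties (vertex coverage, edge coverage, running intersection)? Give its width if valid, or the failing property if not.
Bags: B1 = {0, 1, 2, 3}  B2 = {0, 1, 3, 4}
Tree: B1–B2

Yes; width 3.

Vertex coverage: the bags together contain {0, 1, 2, 3, 4}, the full vertex set. Edge coverage: each edge of G has both endpoints in at least one bag. Running intersection: for every vertex, the bags containing it form a connected subtree. All three properties hold, so this is a valid tree decomposition of width max|bag| − 1 = 3, and hence tw(G) ≤ 3.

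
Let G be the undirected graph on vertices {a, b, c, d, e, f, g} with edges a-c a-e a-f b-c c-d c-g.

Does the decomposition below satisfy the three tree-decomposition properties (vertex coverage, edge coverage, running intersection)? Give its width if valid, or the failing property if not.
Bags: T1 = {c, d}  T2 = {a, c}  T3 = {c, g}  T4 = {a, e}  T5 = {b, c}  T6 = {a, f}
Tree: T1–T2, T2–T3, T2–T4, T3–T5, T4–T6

Yes; width 1.

Every vertex of G appears in some bag (union = {a, b, c, d, e, f, g}); every edge is covered by a bag; and for each vertex v the set of bags containing v is connected in the bag tree. The decomposition is therefore valid. The largest bag has 2 vertices, so the width is 1.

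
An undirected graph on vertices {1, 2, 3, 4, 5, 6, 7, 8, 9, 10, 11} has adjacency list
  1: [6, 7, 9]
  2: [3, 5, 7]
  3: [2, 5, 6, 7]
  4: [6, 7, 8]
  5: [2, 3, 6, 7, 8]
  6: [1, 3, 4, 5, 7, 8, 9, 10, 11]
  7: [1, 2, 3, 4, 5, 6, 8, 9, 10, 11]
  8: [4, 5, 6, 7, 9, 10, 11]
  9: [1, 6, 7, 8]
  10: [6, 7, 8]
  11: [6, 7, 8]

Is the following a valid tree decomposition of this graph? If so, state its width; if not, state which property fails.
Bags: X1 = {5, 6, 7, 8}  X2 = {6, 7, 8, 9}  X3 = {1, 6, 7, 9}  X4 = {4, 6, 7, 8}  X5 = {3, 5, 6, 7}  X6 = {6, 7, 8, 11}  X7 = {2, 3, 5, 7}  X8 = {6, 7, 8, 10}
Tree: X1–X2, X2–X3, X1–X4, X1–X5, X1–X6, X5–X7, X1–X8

Vertex coverage: the bags together contain {1, 2, 3, 4, 5, 6, 7, 8, 9, 10, 11}, the full vertex set. Edge coverage: each edge of G has both endpoints in at least one bag. Running intersection: for every vertex, the bags containing it form a connected subtree. All three properties hold, so this is a valid tree decomposition of width max|bag| − 1 = 3, and hence tw(G) ≤ 3.

Yes; width 3.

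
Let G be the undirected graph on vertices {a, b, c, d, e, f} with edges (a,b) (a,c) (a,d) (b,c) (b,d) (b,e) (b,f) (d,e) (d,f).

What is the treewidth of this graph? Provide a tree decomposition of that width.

Treewidth 2.
One such decomposition:
Bags: B1 = {b, d, f}  B2 = {a, b, d}  B3 = {a, b, c}  B4 = {b, d, e}
Tree: B1–B2, B2–B3, B2–B4

Each bag holds 3 vertices, so the decomposition has width 2, which upper-bounds the treewidth. Conversely, {b, d, e} is a clique of size 3, and the vertices of any clique must share a bag in every tree decomposition; so some bag has ≥ 3 vertices and tw(G) ≥ 2. Combining the bounds, tw(G) = 2.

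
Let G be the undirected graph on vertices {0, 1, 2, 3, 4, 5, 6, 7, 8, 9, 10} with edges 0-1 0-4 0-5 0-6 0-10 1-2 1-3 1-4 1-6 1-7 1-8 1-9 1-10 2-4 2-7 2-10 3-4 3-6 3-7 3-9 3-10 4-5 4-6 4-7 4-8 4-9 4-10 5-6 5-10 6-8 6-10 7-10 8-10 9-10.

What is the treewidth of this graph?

4

A width-4 tree decomposition is:
Bags: B1 = {1, 3, 4, 6, 10}  B2 = {0, 1, 4, 6, 10}  B3 = {0, 4, 5, 6, 10}  B4 = {1, 4, 6, 8, 10}  B5 = {1, 3, 4, 9, 10}  B6 = {1, 3, 4, 7, 10}  B7 = {1, 2, 4, 7, 10}
Tree: B1–B2, B2–B3, B1–B4, B1–B5, B5–B6, B6–B7
Each bag holds 5 vertices, so the decomposition has width 4, which upper-bounds the treewidth. Conversely, {0, 1, 4, 6, 10} is a clique of size 5, and the vertices of any clique must share a bag in every tree decomposition; so some bag has ≥ 5 vertices and tw(G) ≥ 4. Therefore the treewidth is 4.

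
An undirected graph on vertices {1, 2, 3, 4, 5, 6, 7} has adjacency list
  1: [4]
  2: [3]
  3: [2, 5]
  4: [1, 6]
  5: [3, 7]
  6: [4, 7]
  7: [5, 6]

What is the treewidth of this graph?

A width-1 tree decomposition is:
Bags: B1 = {2, 3}  B2 = {3, 5}  B3 = {5, 7}  B4 = {6, 7}  B5 = {4, 6}  B6 = {1, 4}
Tree: B1–B2, B2–B3, B3–B4, B4–B5, B5–B6
The largest bag has 2 vertices, giving width 1; this decomposition certifies tw(G) ≤ 1. G has an edge, so its treewidth is at least 1. Combining the bounds, tw(G) = 1.

1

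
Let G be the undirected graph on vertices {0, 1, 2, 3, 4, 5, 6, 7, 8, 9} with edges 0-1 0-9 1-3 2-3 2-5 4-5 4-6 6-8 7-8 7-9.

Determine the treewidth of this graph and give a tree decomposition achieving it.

Treewidth 2.
One such decomposition:
Bags: B1 = {1, 2, 3}  B2 = {0, 1, 2}  B3 = {0, 2, 9}  B4 = {2, 7, 9}  B5 = {2, 7, 8}  B6 = {2, 6, 8}  B7 = {2, 4, 6}  B8 = {2, 4, 5}
Tree: B1–B2, B2–B3, B3–B4, B4–B5, B5–B6, B6–B7, B7–B8

Every bag has size at most 3, so the width is 3 − 1 = 2 and tw(G) ≤ 2. The edges 2–3–1–0–9–7–8–6–4–5–2 form a cycle, so G is not a tree and its treewidth is at least 2. Therefore the treewidth is 2.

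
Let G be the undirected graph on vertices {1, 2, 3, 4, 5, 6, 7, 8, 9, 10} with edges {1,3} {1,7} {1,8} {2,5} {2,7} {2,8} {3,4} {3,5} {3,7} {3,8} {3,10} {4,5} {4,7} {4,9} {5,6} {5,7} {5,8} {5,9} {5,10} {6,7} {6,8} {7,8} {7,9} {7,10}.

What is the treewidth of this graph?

A width-3 tree decomposition is:
Bags: B1 = {3, 5, 7, 8}  B2 = {3, 4, 5, 7}  B3 = {5, 6, 7, 8}  B4 = {4, 5, 7, 9}  B5 = {3, 5, 7, 10}  B6 = {2, 5, 7, 8}  B7 = {1, 3, 7, 8}
Tree: B1–B2, B1–B3, B2–B4, B1–B5, B1–B6, B1–B7
Every bag has size at most 4, so the width is 4 − 1 = 3 and tw(G) ≤ 3. Conversely, {1, 3, 7, 8} is a clique of size 4, and the vertices of any clique must share a bag in every tree decomposition; so some bag has ≥ 4 vertices and tw(G) ≥ 3. Hence tw(G) = 3 exactly.

3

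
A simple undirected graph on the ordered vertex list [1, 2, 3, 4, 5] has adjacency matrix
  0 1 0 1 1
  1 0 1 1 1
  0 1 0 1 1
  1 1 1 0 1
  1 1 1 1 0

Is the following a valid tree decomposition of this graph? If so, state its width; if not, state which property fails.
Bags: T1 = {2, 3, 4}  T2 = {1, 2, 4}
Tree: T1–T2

No — vertex 5 appears in no bag.

A tree decomposition must satisfy three properties: every vertex lies in some bag; for every edge, both endpoints lie together in some bag; and for every vertex, the bags containing it form a connected subtree. Here vertex 5 appears in no bag, so the decomposition is invalid.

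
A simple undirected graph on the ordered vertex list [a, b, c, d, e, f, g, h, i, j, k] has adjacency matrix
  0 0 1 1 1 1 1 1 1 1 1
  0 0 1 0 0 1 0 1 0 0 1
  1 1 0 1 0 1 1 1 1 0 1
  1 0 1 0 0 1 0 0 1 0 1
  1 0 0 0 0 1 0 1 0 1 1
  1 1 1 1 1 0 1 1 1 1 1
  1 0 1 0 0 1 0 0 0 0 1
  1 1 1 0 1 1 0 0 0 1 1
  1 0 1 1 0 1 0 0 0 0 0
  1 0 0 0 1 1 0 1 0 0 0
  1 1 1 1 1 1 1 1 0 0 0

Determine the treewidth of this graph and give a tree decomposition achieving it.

Every bag has size at most 5, so the width is 5 − 1 = 4 and tw(G) ≤ 4. Conversely, {a, e, f, h, j} is a clique of size 5, and the vertices of any clique must share a bag in every tree decomposition; so some bag has ≥ 5 vertices and tw(G) ≥ 4. The upper and lower bounds meet at 4, so that is the treewidth.

Treewidth 4.
One such decomposition:
Bags: B1 = {a, e, f, h, k}  B2 = {a, c, f, h, k}  B3 = {a, c, d, f, k}  B4 = {a, c, f, g, k}  B5 = {a, c, d, f, i}  B6 = {a, e, f, h, j}  B7 = {b, c, f, h, k}
Tree: B1–B2, B2–B3, B2–B4, B3–B5, B1–B6, B2–B7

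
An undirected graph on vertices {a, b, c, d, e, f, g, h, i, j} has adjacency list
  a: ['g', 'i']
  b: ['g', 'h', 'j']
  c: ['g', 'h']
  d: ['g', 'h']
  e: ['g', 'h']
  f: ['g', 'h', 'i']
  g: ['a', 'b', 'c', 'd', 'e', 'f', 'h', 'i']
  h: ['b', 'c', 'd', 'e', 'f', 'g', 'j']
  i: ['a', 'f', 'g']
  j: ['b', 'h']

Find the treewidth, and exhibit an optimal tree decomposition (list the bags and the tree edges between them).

The largest bag has 3 vertices, giving width 2; this decomposition certifies tw(G) ≤ 2. For the lower bound, the 3 vertices {d, g, h} are pairwise adjacent, and any tree decomposition puts a clique entirely inside one bag — forcing width ≥ 2. Therefore the treewidth is 2.

Treewidth 2.
One such decomposition:
Bags: B1 = {b, g, h}  B2 = {d, g, h}  B3 = {f, g, h}  B4 = {e, g, h}  B5 = {b, h, j}  B6 = {f, g, i}  B7 = {c, g, h}  B8 = {a, g, i}
Tree: B1–B2, B1–B3, B2–B4, B1–B5, B3–B6, B2–B7, B6–B8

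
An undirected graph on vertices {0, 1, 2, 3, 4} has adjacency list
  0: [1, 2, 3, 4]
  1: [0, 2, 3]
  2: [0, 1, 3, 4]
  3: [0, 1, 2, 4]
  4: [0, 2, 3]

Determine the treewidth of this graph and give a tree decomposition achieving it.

The largest bag has 4 vertices, giving width 3; this decomposition certifies tw(G) ≤ 3. For the lower bound, the 4 vertices {0, 1, 2, 3} are pairwise adjacent, and any tree decomposition puts a clique entirely inside one bag — forcing width ≥ 3. Therefore the treewidth is 3.

Treewidth 3.
One such decomposition:
Bags: B1 = {0, 1, 2, 3}  B2 = {0, 2, 3, 4}
Tree: B1–B2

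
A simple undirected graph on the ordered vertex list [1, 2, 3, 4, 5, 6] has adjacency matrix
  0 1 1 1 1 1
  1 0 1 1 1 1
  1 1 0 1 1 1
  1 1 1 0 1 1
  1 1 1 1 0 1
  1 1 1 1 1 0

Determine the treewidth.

A width-5 tree decomposition is:
Bags: B1 = {1, 2, 3, 4, 5, 6}
Tree: (single bag)
A single bag containing all 6 vertices is trivially a valid decomposition of width 5. For the lower bound, the 6 vertices {1, 2, 3, 4, 5, 6} are pairwise adjacent, and any tree decomposition puts a clique entirely inside one bag — forcing width ≥ 5. Therefore the treewidth is 5.

5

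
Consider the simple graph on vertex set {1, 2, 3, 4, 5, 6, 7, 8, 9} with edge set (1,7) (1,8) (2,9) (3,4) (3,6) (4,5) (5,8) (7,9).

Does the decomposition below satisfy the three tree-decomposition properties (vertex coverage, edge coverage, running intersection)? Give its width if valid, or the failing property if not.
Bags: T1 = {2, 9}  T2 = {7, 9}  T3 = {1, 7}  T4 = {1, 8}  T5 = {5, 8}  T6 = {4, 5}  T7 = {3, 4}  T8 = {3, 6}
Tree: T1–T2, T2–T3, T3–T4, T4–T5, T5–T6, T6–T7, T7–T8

Every vertex of G appears in some bag (union = {1, 2, 3, 4, 5, 6, 7, 8, 9}); every edge is covered by a bag; and for each vertex v the set of bags containing v is connected in the bag tree. The decomposition is therefore valid. The largest bag has 2 vertices, so the width is 1.

Yes; width 1.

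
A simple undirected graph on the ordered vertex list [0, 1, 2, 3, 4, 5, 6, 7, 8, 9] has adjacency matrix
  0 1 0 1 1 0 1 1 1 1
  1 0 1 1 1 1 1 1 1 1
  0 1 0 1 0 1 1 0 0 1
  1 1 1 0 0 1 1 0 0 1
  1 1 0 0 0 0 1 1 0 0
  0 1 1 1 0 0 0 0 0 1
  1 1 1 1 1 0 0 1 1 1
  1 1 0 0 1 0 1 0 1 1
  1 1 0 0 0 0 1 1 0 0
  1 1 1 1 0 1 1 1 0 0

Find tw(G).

A width-4 tree decomposition is:
Bags: B1 = {0, 1, 6, 7, 8}  B2 = {0, 1, 6, 7, 9}  B3 = {0, 1, 4, 6, 7}  B4 = {0, 1, 3, 6, 9}  B5 = {1, 2, 3, 6, 9}  B6 = {1, 2, 3, 5, 9}
Tree: B1–B2, B2–B3, B2–B4, B4–B5, B5–B6
Every bag has size at most 5, so the width is 5 − 1 = 4 and tw(G) ≤ 4. Conversely, {1, 2, 3, 5, 9} is a clique of size 5, and the vertices of any clique must share a bag in every tree decomposition; so some bag has ≥ 5 vertices and tw(G) ≥ 4. The upper and lower bounds meet at 4, so that is the treewidth.

4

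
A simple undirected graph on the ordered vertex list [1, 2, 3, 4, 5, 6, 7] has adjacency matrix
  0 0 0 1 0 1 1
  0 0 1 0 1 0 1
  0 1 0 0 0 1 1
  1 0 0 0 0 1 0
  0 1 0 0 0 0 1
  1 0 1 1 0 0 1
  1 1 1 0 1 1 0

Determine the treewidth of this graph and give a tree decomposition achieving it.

Each bag holds 3 vertices, so the decomposition has width 2, which upper-bounds the treewidth. For the lower bound, the 3 vertices {1, 4, 6} are pairwise adjacent, and any tree decomposition puts a clique entirely inside one bag — forcing width ≥ 2. Therefore the treewidth is 2.

Treewidth 2.
One such decomposition:
Bags: B1 = {3, 6, 7}  B2 = {1, 6, 7}  B3 = {1, 4, 6}  B4 = {2, 3, 7}  B5 = {2, 5, 7}
Tree: B1–B2, B2–B3, B1–B4, B4–B5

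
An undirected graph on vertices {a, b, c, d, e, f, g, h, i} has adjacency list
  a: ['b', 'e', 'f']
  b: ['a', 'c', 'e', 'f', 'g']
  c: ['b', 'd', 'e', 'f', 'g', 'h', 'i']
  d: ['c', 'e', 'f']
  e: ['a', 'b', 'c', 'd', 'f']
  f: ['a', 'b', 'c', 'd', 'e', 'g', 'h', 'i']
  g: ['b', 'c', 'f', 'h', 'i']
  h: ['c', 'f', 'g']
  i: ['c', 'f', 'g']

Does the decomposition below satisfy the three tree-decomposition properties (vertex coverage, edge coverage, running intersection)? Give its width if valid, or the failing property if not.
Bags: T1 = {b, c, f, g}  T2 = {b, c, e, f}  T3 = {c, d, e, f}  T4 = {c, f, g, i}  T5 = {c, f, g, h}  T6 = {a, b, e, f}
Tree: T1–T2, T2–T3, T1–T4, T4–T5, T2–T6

Vertex coverage: the bags together contain {a, b, c, d, e, f, g, h, i}, the full vertex set. Edge coverage: each edge of G has both endpoints in at least one bag. Running intersection: for every vertex, the bags containing it form a connected subtree. All three properties hold, so this is a valid tree decomposition of width max|bag| − 1 = 3, and hence tw(G) ≤ 3.

Yes; width 3.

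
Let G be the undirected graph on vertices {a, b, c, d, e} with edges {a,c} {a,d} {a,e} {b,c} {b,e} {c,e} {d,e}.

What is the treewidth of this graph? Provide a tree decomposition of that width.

The largest bag has 3 vertices, giving width 2; this decomposition certifies tw(G) ≤ 2. On the other hand G contains the 3-clique {a, d, e}. A clique must lie in a single bag of any decomposition, so no decomposition can have width below 2. Hence tw(G) = 2 exactly.

Treewidth 2.
One such decomposition:
Bags: B1 = {a, c, e}  B2 = {b, c, e}  B3 = {a, d, e}
Tree: B1–B2, B1–B3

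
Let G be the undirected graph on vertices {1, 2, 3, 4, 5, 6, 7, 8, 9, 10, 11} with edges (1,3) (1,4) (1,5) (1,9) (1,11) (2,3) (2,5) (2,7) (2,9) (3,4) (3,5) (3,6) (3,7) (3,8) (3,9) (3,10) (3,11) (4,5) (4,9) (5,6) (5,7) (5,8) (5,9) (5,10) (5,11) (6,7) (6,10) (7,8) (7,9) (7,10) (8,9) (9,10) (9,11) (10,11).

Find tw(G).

4

A width-4 tree decomposition is:
Bags: B1 = {3, 5, 7, 9, 10}  B2 = {2, 3, 5, 7, 9}  B3 = {3, 5, 7, 8, 9}  B4 = {3, 5, 9, 10, 11}  B5 = {3, 5, 6, 7, 10}  B6 = {1, 3, 5, 9, 11}  B7 = {1, 3, 4, 5, 9}
Tree: B1–B2, B2–B3, B1–B4, B1–B5, B4–B6, B6–B7
The largest bag has 5 vertices, giving width 4; this decomposition certifies tw(G) ≤ 4. Conversely, {1, 3, 5, 9, 11} is a clique of size 5, and the vertices of any clique must share a bag in every tree decomposition; so some bag has ≥ 5 vertices and tw(G) ≥ 4. Combining the bounds, tw(G) = 4.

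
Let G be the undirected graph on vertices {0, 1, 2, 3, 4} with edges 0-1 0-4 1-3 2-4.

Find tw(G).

A width-1 tree decomposition is:
Bags: B1 = {2, 4}  B2 = {0, 4}  B3 = {0, 1}  B4 = {1, 3}
Tree: B1–B2, B2–B3, B3–B4
Each bag holds 2 vertices, so the decomposition has width 1, which upper-bounds the treewidth. Any graph with an edge has treewidth ≥ 1, and G has the edge 2–4. Combining the bounds, tw(G) = 1.

1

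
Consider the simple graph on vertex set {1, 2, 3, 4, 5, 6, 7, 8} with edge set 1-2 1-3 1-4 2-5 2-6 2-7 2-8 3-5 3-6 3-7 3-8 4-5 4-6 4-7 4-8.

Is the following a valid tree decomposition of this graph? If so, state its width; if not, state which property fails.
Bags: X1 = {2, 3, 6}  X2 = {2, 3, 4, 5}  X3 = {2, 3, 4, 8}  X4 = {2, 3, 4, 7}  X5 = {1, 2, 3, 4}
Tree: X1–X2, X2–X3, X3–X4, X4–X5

No — edge (4,6) lies in no bag.

A tree decomposition must satisfy three properties: every vertex lies in some bag; for every edge, both endpoints lie together in some bag; and for every vertex, the bags containing it form a connected subtree. Here edge (4,6) lies in no bag, so the decomposition is invalid.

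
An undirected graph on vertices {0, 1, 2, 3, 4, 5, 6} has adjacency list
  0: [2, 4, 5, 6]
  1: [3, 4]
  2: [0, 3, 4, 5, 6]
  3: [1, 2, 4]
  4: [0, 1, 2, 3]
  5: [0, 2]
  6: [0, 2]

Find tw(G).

2

A width-2 tree decomposition is:
Bags: B1 = {2, 3, 4}  B2 = {0, 2, 4}  B3 = {0, 2, 6}  B4 = {1, 3, 4}  B5 = {0, 2, 5}
Tree: B1–B2, B2–B3, B1–B4, B2–B5
The largest bag has 3 vertices, giving width 2; this decomposition certifies tw(G) ≤ 2. For the lower bound, the 3 vertices {1, 3, 4} are pairwise adjacent, and any tree decomposition puts a clique entirely inside one bag — forcing width ≥ 2. The upper and lower bounds meet at 2, so that is the treewidth.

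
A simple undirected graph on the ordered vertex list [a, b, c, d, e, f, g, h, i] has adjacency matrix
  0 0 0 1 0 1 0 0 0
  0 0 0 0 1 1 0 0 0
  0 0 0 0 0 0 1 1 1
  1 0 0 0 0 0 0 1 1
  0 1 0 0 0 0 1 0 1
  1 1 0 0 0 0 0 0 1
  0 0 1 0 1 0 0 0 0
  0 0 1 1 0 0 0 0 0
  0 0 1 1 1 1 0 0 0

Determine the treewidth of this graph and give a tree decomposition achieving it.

The largest bag has 4 vertices, giving width 3; this decomposition certifies tw(G) ≤ 3. For the lower bound: the 4 vertex sets {a,d,h}, {f}, {i}, {b,c,e,g} are disjoint, each induces a connected subgraph, and every pair is joined by at least one edge of G. Contracting each set to a single vertex therefore yields K_{4} as a minor, and since treewidth is minor-monotone, tw(G) ≥ tw(K_{4}) = 3. Hence tw(G) = 3 exactly.

Treewidth 3.
One such decomposition:
Bags: B1 = {a, d, f, h}  B2 = {d, f, h, i}  B3 = {c, f, h, i}  B4 = {b, c, f, i}  B5 = {b, c, e, i}  B6 = {b, c, e, g}
Tree: B1–B2, B2–B3, B3–B4, B4–B5, B5–B6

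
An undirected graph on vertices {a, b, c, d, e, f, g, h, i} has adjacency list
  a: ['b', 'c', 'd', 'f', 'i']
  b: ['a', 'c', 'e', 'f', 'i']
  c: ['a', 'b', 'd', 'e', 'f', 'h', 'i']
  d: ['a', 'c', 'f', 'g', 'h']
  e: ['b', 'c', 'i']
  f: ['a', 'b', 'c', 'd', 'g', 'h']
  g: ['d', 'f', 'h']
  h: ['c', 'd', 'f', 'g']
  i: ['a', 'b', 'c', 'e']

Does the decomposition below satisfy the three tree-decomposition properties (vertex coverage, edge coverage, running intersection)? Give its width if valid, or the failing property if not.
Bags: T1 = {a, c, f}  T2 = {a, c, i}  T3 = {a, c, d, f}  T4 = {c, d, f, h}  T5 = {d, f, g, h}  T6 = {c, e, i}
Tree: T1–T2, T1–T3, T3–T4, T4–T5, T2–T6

No — vertex b appears in no bag.

A tree decomposition must satisfy three properties: every vertex lies in some bag; for every edge, both endpoints lie together in some bag; and for every vertex, the bags containing it form a connected subtree. Here vertex b appears in no bag, so the decomposition is invalid.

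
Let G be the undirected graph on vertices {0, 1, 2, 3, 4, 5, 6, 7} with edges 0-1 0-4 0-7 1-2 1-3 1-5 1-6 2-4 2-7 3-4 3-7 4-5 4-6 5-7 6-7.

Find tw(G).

A width-3 tree decomposition is:
Bags: B1 = {1, 3, 4, 7}  B2 = {1, 4, 6, 7}  B3 = {0, 1, 4, 7}  B4 = {1, 4, 5, 7}  B5 = {1, 2, 4, 7}
Tree: B1–B2, B2–B3, B3–B4, B4–B5
Each bag holds 4 vertices, so the decomposition has width 3, which upper-bounds the treewidth. For the lower bound: the 4 vertex sets {3,7}, {4,6}, {1}, {0} are disjoint, each induces a connected subgraph, and every pair is joined by at least one edge of G. Contracting each set to a single vertex therefore yields K_{4} as a minor, and since treewidth is minor-monotone, tw(G) ≥ tw(K_{4}) = 3. Therefore the treewidth is 3.

3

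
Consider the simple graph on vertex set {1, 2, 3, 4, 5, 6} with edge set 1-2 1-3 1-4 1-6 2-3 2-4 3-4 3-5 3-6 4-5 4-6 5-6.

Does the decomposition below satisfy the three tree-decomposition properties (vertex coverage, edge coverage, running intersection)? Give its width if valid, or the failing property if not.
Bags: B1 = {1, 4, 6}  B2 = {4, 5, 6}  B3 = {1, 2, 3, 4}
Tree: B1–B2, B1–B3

No — edge (3,6) lies in no bag.

A tree decomposition must satisfy three properties: every vertex lies in some bag; for every edge, both endpoints lie together in some bag; and for every vertex, the bags containing it form a connected subtree. Here edge (3,6) lies in no bag, so the decomposition is invalid.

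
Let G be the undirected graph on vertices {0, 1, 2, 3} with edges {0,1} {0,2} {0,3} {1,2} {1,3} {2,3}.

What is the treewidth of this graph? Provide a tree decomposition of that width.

A single bag containing all 4 vertices is trivially a valid decomposition of width 3. For the lower bound, the 4 vertices {0, 1, 2, 3} are pairwise adjacent, and any tree decomposition puts a clique entirely inside one bag — forcing width ≥ 3. The upper and lower bounds meet at 3, so that is the treewidth.

Treewidth 3.
Bags: B1 = {0, 1, 2, 3}
Tree: (single bag)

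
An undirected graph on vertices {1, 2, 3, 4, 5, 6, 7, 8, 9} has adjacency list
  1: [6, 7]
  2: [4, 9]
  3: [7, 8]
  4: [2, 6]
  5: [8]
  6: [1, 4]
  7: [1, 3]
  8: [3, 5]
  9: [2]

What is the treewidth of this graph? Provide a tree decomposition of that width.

The largest bag has 2 vertices, giving width 1; this decomposition certifies tw(G) ≤ 1. G has an edge, so its treewidth is at least 1. Therefore the treewidth is 1.

Treewidth 1.
One optimal decomposition is:
Bags: B1 = {5, 8}  B2 = {3, 8}  B3 = {3, 7}  B4 = {1, 7}  B5 = {1, 6}  B6 = {4, 6}  B7 = {2, 4}  B8 = {2, 9}
Tree: B1–B2, B2–B3, B3–B4, B4–B5, B5–B6, B6–B7, B7–B8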